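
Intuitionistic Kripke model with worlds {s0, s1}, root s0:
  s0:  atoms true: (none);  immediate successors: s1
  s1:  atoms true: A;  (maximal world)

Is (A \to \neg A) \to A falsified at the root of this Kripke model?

s0 \Vdash (A \to \neg A) \to A vacuously: no world accessible from s0 forces the antecedent A \to \neg A.
So the root s0 forces (A \to \neg A) \to A; the model is not a countermodel.

No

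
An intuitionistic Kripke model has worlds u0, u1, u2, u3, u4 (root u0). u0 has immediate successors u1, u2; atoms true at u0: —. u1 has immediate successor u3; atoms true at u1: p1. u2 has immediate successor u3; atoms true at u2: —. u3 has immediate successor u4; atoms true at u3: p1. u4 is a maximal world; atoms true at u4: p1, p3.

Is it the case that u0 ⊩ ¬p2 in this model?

u0 ⊩ ¬p2: no world accessible from u0 forces p2.

Yes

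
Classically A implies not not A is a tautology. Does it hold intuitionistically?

Yes

This is double-negation introduction, which is intuitionistically derivable.
If a world forces A then every accessible world forces A (persistence), so none forces not A; hence not not A.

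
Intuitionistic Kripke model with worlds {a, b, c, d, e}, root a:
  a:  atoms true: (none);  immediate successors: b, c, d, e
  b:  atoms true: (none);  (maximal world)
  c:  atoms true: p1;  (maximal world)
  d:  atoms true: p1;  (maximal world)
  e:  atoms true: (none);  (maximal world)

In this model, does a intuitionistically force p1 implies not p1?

No

a does not force p1 implies not p1: at the accessible world c, c forces p1 but c does not force not p1.
c does not force not p1 since c is accessible from c and c forces p1.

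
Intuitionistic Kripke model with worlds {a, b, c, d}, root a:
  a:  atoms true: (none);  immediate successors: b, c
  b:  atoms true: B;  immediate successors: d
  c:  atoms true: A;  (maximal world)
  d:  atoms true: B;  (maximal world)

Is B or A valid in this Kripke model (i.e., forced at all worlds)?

No

Not every world: a does not force B or A.
a does not force B or A: neither disjunct is forced at a.
a lacks atom B, so a does not force B.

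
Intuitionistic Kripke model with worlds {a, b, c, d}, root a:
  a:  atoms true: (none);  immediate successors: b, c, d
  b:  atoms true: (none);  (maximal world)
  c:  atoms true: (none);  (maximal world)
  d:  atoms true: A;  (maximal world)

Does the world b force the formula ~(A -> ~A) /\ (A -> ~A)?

No

b ||-/- ~(A -> ~A) /\ (A -> ~A) since b fails ~(A -> ~A).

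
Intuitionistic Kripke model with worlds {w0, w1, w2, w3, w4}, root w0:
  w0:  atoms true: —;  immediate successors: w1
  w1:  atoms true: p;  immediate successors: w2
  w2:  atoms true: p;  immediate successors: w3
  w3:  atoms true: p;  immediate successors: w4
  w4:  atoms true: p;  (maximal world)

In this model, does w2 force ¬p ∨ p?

Yes

w2 ⊩ ¬p ∨ p via the disjunct p.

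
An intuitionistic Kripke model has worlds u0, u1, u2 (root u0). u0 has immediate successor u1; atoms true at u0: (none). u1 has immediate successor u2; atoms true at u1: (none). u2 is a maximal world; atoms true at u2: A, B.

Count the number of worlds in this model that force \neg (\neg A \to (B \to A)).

u0: does not force it — u0 \nVdash \neg (\neg A \to (B \to A)) since u0 is accessible from u0 and u0 \Vdash \neg A \to (B \to A).
u1: does not force it — u1 \nVdash \neg (\neg A \to (B \to A)) since u1 is accessible from u1 and u1 \Vdash \neg A \to (B \to A).
u2: does not force it.
Worlds forcing the formula: { }.

0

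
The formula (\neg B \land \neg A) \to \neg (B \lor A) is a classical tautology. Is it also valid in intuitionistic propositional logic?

This is a constructively valid De Morgan direction (conjunction of negations to negated disjunction), which is intuitionistically derivable.
If both \neg B and \neg A hold at a world, no accessible world forces B or forces A, so none forces B \lor A.

Yes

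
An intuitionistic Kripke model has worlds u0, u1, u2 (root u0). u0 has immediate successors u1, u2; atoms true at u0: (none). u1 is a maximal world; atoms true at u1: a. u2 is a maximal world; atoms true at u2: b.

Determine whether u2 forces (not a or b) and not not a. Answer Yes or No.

No

u2 does not force (not a or b) and not not a since u2 fails not not a.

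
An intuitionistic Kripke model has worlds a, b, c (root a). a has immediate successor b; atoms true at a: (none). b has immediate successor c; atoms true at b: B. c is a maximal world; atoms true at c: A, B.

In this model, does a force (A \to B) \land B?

No

a \nVdash (A \to B) \land B since a fails B.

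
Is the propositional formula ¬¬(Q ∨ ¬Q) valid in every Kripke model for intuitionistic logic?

This is the double negation of excluded middle, which is intuitionistically derivable.
Assuming ¬(Q ∨ ¬Q): from Q we'd get Q ∨ ¬Q, so ¬Q; but then Q ∨ ¬Q again — contradiction. Hence ¬¬(Q ∨ ¬Q).

Yes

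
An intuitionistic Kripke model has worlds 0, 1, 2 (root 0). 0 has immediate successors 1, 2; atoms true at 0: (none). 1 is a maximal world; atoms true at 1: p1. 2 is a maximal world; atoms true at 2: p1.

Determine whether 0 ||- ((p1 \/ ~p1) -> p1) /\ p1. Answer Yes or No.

No

0 ||-/- ((p1 \/ ~p1) -> p1) /\ p1 since 0 fails p1.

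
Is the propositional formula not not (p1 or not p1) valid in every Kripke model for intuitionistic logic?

Yes

This is the double negation of excluded middle, which is intuitionistically derivable.
Assuming not (p1 or not p1): from p1 we'd get p1 or not p1, so not p1; but then p1 or not p1 again — contradiction. Hence not not (p1 or not p1).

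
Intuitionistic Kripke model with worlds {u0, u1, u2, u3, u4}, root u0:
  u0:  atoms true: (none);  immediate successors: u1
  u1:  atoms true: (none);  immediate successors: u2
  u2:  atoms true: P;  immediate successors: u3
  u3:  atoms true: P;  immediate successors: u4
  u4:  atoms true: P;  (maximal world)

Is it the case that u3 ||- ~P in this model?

u3 ||-/- ~P since u3 is accessible from u3 and u3 ||- P.

No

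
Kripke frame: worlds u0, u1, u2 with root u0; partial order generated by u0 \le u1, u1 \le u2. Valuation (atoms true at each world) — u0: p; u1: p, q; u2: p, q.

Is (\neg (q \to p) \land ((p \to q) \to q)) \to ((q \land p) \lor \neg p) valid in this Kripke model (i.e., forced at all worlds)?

Yes

u0 \Vdash (\neg (q \to p) \land ((p \to q) \to q)) \to ((q \land p) \lor \neg p) vacuously: no world accessible from u0 forces the antecedent \neg (q \to p) \land ((p \to q) \to q).
Since the root u0 forces (\neg (q \to p) \land ((p \to q) \to q)) \to ((q \land p) \lor \neg p) and forcing is persistent (monotone upward), every world forces it.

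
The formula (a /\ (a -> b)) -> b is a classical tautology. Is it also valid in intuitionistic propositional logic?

Yes

This is modus ponens in implicational form, which is intuitionistically derivable.
If a world forces a and a -> b, then applying the implication at that world (which is accessible from itself) gives b.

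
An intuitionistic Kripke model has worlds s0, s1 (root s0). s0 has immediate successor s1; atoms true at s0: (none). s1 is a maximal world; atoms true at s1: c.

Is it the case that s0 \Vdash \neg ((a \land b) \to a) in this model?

s0 \nVdash \neg ((a \land b) \to a) since s0 is accessible from s0 and s0 \Vdash (a \land b) \to a.
s0 \Vdash (a \land b) \to a vacuously: no world accessible from s0 forces the antecedent a \land b.

No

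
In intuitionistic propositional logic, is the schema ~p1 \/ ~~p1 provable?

No

This is the weak law of excluded middle, which is not intuitionistically valid.
A Kripke countermodel: worlds u0, u1, u2; order generated by u0 <= u1, u0 <= u2; atoms true at each world — u0:{}; u1:{p1}; u2:{}.
u0 ||-/- ~p1 \/ ~~p1: neither disjunct is forced at u0.
u0 ||-/- ~p1 since u1 is accessible from u0 and u1 ||- p1.
So the root u0 does not force the formula.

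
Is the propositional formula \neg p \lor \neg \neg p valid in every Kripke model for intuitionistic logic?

This is the weak law of excluded middle, which is not intuitionistically valid.
A Kripke countermodel: worlds w0, w1, w2; order generated by w0 \le w1, w0 \le w2; atoms true at each world — w0:{}; w1:{p}; w2:{}.
w0 \nVdash \neg p \lor \neg \neg p: neither disjunct is forced at w0.
w0 \nVdash \neg p since w1 is accessible from w0 and w1 \Vdash p.
So the root w0 does not force the formula.

No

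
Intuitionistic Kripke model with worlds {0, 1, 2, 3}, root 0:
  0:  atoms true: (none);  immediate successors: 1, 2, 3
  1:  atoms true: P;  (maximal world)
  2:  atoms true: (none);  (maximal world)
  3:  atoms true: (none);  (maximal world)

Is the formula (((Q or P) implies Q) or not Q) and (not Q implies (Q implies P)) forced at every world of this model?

0 forces (((Q or P) implies Q) or not Q) and (not Q implies (Q implies P)) since 0 forces both conjuncts.
Since the root 0 forces (((Q or P) implies Q) or not Q) and (not Q implies (Q implies P)) and forcing is persistent (monotone upward), every world forces it.

Yes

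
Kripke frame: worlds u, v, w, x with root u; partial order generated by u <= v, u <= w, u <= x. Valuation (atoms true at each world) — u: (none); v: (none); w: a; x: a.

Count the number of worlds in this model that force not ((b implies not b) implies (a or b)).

1

u: does not force it — u does not force not ((b implies not b) implies (a or b)) since w is accessible from u and w forces (b implies not b) implies (a or b).
v: forces it.
w: does not force it — w does not force not ((b implies not b) implies (a or b)) since w is accessible from w and w forces (b implies not b) implies (a or b).
x: does not force it — x does not force not ((b implies not b) implies (a or b)) since x is accessible from x and x forces (b implies not b) implies (a or b).
Worlds forcing the formula: {v}.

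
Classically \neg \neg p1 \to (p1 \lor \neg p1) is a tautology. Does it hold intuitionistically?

This is a variant of double-negation elimination (deriving excluded middle from double negation), which is not intuitionistically valid.
A Kripke countermodel: worlds s0, s1; order generated by s0 \le s1; atoms true at each world — s0:{}; s1:{p1}.
s0 \nVdash \neg \neg p1 \to (p1 \lor \neg p1): already at s0 itself, s0 \Vdash \neg \neg p1 but s0 \nVdash p1 \lor \neg p1.
s0 \nVdash p1 \lor \neg p1: neither disjunct is forced at s0.
s0 lacks atom p1, so s0 \nVdash p1.
So the root s0 does not force the formula.

No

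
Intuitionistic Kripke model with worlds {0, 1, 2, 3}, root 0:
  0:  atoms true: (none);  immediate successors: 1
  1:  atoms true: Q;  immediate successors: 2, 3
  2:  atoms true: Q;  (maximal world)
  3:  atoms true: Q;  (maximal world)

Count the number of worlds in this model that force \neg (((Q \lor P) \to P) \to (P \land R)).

0: does not force it — 0 \nVdash \neg (((Q \lor P) \to P) \to (P \land R)) since 0 is accessible from 0 and 0 \Vdash ((Q \lor P) \to P) \to (P \land R).
1: does not force it — 1 \nVdash \neg (((Q \lor P) \to P) \to (P \land R)) since 1 is accessible from 1 and 1 \Vdash ((Q \lor P) \to P) \to (P \land R).
2: does not force it — 2 \nVdash \neg (((Q \lor P) \to P) \to (P \land R)) since 2 is accessible from 2 and 2 \Vdash ((Q \lor P) \to P) \to (P \land R).
3: does not force it.
Worlds forcing the formula: { }.

0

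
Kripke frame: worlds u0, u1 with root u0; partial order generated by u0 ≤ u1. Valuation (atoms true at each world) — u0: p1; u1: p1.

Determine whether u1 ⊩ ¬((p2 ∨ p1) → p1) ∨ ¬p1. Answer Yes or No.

u1 ⊮ ¬((p2 ∨ p1) → p1) ∨ ¬p1: neither disjunct is forced at u1.
u1 ⊮ ¬((p2 ∨ p1) → p1) since u1 is accessible from u1 and u1 ⊩ (p2 ∨ p1) → p1.
u1 ⊩ (p2 ∨ p1) → p1: every world accessible from u1 that forces p2 ∨ p1 (namely u1) also forces p1.

No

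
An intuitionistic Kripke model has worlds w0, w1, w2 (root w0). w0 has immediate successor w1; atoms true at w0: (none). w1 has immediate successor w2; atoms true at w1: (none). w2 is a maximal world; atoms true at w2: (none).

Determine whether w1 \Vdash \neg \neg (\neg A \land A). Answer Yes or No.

No

w1 \nVdash \neg \neg (\neg A \land A) since w1 is accessible from w1 and w1 \Vdash \neg (\neg A \land A).
w1 \Vdash \neg (\neg A \land A): no world accessible from w1 forces \neg A \land A.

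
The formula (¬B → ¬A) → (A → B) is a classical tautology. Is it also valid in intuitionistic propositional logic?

No

This is the converse of contraposition, which is not intuitionistically valid.
A Kripke countermodel: worlds s0, s1; order generated by s0 ≤ s1; atoms true at each world — s0:{A}; s1:{A,B}.
s0 ⊮ (¬B → ¬A) → (A → B): already at s0 itself, s0 ⊩ ¬B → ¬A but s0 ⊮ A → B.
s0 ⊮ A → B: already at s0 itself, s0 ⊩ A but s0 ⊮ B.
s0 lacks atom B, so s0 ⊮ B.
So the root s0 does not force the formula.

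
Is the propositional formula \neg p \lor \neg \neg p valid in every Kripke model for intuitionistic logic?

This is the weak law of excluded middle, which is not intuitionistically valid.
A Kripke countermodel: worlds u, v, w; order generated by u \le v, u \le w; atoms true at each world — u:{}; v:{p}; w:{}.
u \nVdash \neg p \lor \neg \neg p: neither disjunct is forced at u.
u \nVdash \neg p since v is accessible from u and v \Vdash p.
So the root u does not force the formula.

No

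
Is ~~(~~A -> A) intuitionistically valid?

Yes

This is the double negation of double-negation elimination, which is intuitionistically derivable.
By Glivenko's theorem the double negation of any classical propositional tautology is intuitionistically provable; ~~A -> A is classically a tautology.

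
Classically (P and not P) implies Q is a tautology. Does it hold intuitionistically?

This is an instance of ex falso quodlibet, which is intuitionistically derivable.
No world can force both P and not P, so the antecedent P and not P is never forced and the implication holds vacuously at every world.

Yes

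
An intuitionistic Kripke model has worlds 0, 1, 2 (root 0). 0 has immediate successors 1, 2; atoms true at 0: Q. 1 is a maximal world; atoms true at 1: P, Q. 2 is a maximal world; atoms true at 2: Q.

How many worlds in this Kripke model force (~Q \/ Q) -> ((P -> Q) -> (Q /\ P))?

0: does not force it — 0 ||-/- (~Q \/ Q) -> ((P -> Q) -> (Q /\ P)): already at 0 itself, 0 ||- ~Q \/ Q but 0 ||-/- (P -> Q) -> (Q /\ P).
1: forces it.
2: does not force it — 2 ||-/- (~Q \/ Q) -> ((P -> Q) -> (Q /\ P)): already at 2 itself, 2 ||- ~Q \/ Q but 2 ||-/- (P -> Q) -> (Q /\ P).
Worlds forcing the formula: {1}.

1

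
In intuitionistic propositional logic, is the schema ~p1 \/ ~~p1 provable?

This is the weak law of excluded middle, which is not intuitionistically valid.
A Kripke countermodel: worlds 0, 1, 2; order generated by 0 <= 1, 0 <= 2; atoms true at each world — 0:{}; 1:{p1}; 2:{}.
0 ||-/- ~p1 \/ ~~p1: neither disjunct is forced at 0.
0 ||-/- ~p1 since 1 is accessible from 0 and 1 ||- p1.
So the root 0 does not force the formula.

No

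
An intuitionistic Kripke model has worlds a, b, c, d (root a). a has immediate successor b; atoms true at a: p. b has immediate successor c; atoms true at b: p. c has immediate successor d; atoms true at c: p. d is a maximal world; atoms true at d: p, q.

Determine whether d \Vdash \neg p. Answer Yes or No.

d \nVdash \neg p since d is accessible from d and d \Vdash p.

No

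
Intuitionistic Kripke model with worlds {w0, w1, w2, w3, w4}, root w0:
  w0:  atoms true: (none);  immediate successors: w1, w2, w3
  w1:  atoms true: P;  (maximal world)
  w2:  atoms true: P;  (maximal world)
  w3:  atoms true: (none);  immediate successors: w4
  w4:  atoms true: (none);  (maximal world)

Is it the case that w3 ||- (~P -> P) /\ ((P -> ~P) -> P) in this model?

No

w3 ||-/- (~P -> P) /\ ((P -> ~P) -> P) since w3 fails ~P -> P.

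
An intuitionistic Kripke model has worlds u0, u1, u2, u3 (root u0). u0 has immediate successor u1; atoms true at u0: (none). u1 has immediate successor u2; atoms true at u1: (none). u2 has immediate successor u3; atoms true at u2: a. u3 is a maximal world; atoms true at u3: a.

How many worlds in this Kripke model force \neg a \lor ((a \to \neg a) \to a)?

4

u0: forces it.
u1: forces it.
u2: forces it.
u3: forces it.
Worlds forcing the formula: {u0, u1, u2, u3}.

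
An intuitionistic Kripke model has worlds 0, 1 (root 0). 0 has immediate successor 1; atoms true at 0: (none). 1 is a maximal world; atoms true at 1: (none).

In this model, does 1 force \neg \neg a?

No

1 \nVdash \neg \neg a since 1 is accessible from 1 and 1 \Vdash \neg a.
1 \Vdash \neg a: no world accessible from 1 forces a.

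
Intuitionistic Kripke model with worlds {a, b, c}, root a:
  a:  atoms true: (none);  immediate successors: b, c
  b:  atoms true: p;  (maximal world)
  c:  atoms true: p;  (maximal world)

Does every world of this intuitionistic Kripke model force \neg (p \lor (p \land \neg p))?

No

Not every world: a \nVdash \neg (p \lor (p \land \neg p)).
a \nVdash \neg (p \lor (p \land \neg p)) since b is accessible from a and b \Vdash p \lor (p \land \neg p).
b \Vdash p \lor (p \land \neg p) via the disjunct p.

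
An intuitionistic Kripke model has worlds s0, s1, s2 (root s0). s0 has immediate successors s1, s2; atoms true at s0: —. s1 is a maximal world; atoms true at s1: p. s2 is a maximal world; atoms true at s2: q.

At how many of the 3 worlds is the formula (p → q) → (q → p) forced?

1

s0: does not force it — s0 ⊮ (p → q) → (q → p): at the accessible world s2, s2 ⊩ p → q but s2 ⊮ q → p.
s1: forces it.
s2: does not force it — s2 ⊮ (p → q) → (q → p): already at s2 itself, s2 ⊩ p → q but s2 ⊮ q → p.
Worlds forcing the formula: {s1}.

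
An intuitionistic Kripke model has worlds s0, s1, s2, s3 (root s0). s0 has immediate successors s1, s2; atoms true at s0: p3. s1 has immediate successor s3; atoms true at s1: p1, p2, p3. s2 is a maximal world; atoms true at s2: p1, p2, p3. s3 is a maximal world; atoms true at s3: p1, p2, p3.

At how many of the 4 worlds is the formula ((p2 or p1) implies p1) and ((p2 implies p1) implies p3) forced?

4

s0: forces it.
s1: forces it.
s2: forces it.
s3: forces it.
Worlds forcing the formula: {s0, s1, s2, s3}.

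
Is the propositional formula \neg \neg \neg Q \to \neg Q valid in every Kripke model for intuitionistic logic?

Yes

This is triple-negation reduction, which is intuitionistically derivable.
Assume \neg \neg \neg Q and suppose Q. Then \neg \neg Q (double-negation introduction), contradicting \neg \neg \neg Q. So \neg Q.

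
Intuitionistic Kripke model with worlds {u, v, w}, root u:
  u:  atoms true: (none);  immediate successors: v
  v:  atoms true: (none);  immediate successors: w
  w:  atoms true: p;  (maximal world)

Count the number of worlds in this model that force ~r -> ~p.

0

u: does not force it — u ||-/- ~r -> ~p: already at u itself, u ||- ~r but u ||-/- ~p.
v: does not force it — v ||-/- ~r -> ~p: already at v itself, v ||- ~r but v ||-/- ~p.
w: does not force it — w ||-/- ~r -> ~p: already at w itself, w ||- ~r but w ||-/- ~p.
Worlds forcing the formula: { }.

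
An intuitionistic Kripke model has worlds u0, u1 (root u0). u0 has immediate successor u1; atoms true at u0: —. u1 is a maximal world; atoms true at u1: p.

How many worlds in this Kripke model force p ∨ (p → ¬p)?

1

u0: does not force it — u0 ⊮ p ∨ (p → ¬p): neither disjunct is forced at u0.
u1: forces it.
Worlds forcing the formula: {u1}.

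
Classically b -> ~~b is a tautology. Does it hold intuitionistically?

Yes

This is double-negation introduction, which is intuitionistically derivable.
If a world forces b then every accessible world forces b (persistence), so none forces ~b; hence ~~b.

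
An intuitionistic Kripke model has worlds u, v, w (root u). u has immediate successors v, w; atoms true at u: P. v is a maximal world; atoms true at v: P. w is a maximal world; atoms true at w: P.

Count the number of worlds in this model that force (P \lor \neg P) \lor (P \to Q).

3

u: forces it.
v: forces it.
w: forces it.
Worlds forcing the formula: {u, v, w}.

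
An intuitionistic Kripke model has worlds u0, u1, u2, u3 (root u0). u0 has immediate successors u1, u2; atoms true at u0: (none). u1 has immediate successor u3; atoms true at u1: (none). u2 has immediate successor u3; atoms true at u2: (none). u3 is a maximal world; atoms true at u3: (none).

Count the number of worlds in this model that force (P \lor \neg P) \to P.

u0: does not force it — u0 \nVdash (P \lor \neg P) \to P: already at u0 itself, u0 \Vdash P \lor \neg P but u0 \nVdash P.
u1: does not force it — u1 \nVdash (P \lor \neg P) \to P: already at u1 itself, u1 \Vdash P \lor \neg P but u1 \nVdash P.
u2: does not force it.
u3: does not force it.
Worlds forcing the formula: { }.

0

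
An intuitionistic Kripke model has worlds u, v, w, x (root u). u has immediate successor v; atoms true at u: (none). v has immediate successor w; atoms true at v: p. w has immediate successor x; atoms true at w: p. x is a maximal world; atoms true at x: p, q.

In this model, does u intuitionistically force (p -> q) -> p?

Yes

u ||- (p -> q) -> p: every world accessible from u that forces p -> q (namely x) also forces p.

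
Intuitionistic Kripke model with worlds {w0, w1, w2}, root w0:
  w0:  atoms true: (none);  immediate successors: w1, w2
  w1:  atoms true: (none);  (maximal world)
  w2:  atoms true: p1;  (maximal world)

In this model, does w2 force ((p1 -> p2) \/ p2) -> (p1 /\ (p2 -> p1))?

w2 ||- ((p1 -> p2) \/ p2) -> (p1 /\ (p2 -> p1)) vacuously: no world accessible from w2 forces the antecedent (p1 -> p2) \/ p2.

Yes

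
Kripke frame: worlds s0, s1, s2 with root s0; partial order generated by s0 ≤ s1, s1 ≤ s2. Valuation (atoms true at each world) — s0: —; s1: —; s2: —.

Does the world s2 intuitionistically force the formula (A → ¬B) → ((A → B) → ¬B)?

s2 ⊩ (A → ¬B) → ((A → B) → ¬B): every world accessible from s2 that forces A → ¬B (namely s2) also forces (A → B) → ¬B.

Yes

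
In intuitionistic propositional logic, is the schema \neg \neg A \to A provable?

No

This is double-negation elimination, which is not intuitionistically valid.
A Kripke countermodel: worlds w0, w1; order generated by w0 \le w1; atoms true at each world — w0:{}; w1:{A}.
w0 \nVdash \neg \neg A \to A: already at w0 itself, w0 \Vdash \neg \neg A but w0 \nVdash A.
w0 lacks atom A, so w0 \nVdash A.
So the root w0 does not force the formula.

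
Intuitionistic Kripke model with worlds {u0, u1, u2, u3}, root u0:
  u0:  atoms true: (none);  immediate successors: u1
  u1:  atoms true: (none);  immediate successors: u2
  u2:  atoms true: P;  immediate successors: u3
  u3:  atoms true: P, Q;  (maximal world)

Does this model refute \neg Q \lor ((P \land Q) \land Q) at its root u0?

Yes

u0 \nVdash \neg Q \lor ((P \land Q) \land Q): neither disjunct is forced at u0.
u0 \nVdash \neg Q since u3 is accessible from u0 and u3 \Vdash Q.
So the root u0 does not force \neg Q \lor ((P \land Q) \land Q); the model is a countermodel.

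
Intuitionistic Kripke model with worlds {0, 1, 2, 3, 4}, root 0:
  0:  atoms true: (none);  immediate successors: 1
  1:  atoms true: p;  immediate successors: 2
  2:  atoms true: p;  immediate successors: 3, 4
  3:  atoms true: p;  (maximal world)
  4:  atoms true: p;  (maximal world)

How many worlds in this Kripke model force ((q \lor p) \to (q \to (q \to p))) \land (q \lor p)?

0: does not force it — 0 \nVdash ((q \lor p) \to (q \to (q \to p))) \land (q \lor p) since 0 fails q \lor p.
1: forces it.
2: forces it.
3: forces it.
4: forces it.
Worlds forcing the formula: {1, 2, 3, 4}.

4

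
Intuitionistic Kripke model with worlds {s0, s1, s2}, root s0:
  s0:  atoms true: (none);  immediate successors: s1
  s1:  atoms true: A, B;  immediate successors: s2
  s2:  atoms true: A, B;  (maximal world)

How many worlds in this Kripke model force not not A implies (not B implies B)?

s0: forces it.
s1: forces it.
s2: forces it.
Worlds forcing the formula: {s0, s1, s2}.

3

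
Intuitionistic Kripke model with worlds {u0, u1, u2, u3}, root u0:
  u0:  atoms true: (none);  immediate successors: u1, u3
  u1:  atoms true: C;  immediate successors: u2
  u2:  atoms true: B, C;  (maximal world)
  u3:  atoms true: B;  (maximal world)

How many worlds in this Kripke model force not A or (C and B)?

u0: forces it.
u1: forces it.
u2: forces it.
u3: forces it.
Worlds forcing the formula: {u0, u1, u2, u3}.

4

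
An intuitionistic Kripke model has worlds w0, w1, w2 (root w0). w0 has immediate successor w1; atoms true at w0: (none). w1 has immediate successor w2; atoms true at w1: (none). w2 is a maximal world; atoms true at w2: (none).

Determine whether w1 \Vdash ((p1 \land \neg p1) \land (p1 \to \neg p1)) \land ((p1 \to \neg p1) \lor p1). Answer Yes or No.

w1 \nVdash ((p1 \land \neg p1) \land (p1 \to \neg p1)) \land ((p1 \to \neg p1) \lor p1) since w1 fails (p1 \land \neg p1) \land (p1 \to \neg p1).

No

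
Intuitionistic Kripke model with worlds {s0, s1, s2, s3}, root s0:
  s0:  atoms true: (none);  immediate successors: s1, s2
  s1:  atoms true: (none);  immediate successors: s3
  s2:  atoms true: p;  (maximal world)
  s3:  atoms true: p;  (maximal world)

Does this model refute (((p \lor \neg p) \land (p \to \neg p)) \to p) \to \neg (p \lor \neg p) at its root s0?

Yes

s0 \nVdash (((p \lor \neg p) \land (p \to \neg p)) \to p) \to \neg (p \lor \neg p): already at s0 itself, s0 \Vdash ((p \lor \neg p) \land (p \to \neg p)) \to p but s0 \nVdash \neg (p \lor \neg p).
s0 \nVdash \neg (p \lor \neg p) since s2 is accessible from s0 and s2 \Vdash p \lor \neg p.
s2 \Vdash p \lor \neg p via the disjunct p.
So the root s0 does not force (((p \lor \neg p) \land (p \to \neg p)) \to p) \to \neg (p \lor \neg p); the model is a countermodel.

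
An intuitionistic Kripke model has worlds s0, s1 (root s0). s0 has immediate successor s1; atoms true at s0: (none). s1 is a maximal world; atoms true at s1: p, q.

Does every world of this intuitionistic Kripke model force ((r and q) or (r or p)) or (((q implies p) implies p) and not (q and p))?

Not every world: s0 does not force ((r and q) or (r or p)) or (((q implies p) implies p) and not (q and p)).
s0 does not force ((r and q) or (r or p)) or (((q implies p) implies p) and not (q and p)): neither disjunct is forced at s0.
s0 does not force (r and q) or (r or p): neither disjunct is forced at s0.

No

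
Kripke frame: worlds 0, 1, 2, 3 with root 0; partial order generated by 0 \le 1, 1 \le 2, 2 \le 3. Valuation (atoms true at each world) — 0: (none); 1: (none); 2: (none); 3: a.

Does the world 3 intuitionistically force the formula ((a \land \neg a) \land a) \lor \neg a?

3 \nVdash ((a \land \neg a) \land a) \lor \neg a: neither disjunct is forced at 3.
3 \nVdash (a \land \neg a) \land a since 3 fails a \land \neg a.

No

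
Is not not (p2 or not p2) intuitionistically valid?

Yes

This is the double negation of excluded middle, which is intuitionistically derivable.
Assuming not (p2 or not p2): from p2 we'd get p2 or not p2, so not p2; but then p2 or not p2 again — contradiction. Hence not not (p2 or not p2).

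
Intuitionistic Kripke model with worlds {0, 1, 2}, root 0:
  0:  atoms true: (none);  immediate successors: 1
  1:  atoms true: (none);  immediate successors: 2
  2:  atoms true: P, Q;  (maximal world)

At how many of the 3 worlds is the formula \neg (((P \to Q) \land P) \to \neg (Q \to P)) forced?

0: forces it.
1: forces it.
2: forces it.
Worlds forcing the formula: {0, 1, 2}.

3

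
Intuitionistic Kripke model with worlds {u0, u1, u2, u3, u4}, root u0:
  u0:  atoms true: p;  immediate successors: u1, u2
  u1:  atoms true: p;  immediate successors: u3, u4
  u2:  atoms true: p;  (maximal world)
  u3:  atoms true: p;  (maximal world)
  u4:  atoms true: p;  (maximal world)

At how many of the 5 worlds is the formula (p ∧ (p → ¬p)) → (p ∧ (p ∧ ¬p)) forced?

5

u0: forces it.
u1: forces it.
u2: forces it.
u3: forces it.
u4: forces it.
Worlds forcing the formula: {u0, u1, u2, u3, u4}.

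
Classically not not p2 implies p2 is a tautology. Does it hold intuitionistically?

This is double-negation elimination, which is not intuitionistically valid.
A Kripke countermodel: worlds w0, w1; order generated by w0 <= w1; atoms true at each world — w0:{}; w1:{p2}.
w0 does not force not not p2 implies p2: already at w0 itself, w0 forces not not p2 but w0 does not force p2.
w0 lacks atom p2, so w0 does not force p2.
So the root w0 does not force the formula.

No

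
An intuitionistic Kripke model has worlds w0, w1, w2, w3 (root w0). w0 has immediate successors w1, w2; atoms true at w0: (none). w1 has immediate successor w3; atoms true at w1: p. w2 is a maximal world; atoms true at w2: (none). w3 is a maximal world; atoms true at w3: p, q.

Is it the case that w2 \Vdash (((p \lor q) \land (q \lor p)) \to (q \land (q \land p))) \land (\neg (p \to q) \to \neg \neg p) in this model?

Yes

w2 \Vdash (((p \lor q) \land (q \lor p)) \to (q \land (q \land p))) \land (\neg (p \to q) \to \neg \neg p) since w2 forces both conjuncts.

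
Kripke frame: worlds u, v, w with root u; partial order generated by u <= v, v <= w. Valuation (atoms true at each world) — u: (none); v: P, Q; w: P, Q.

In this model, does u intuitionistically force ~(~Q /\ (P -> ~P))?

u ||- ~(~Q /\ (P -> ~P)): no world accessible from u forces ~Q /\ (P -> ~P).

Yes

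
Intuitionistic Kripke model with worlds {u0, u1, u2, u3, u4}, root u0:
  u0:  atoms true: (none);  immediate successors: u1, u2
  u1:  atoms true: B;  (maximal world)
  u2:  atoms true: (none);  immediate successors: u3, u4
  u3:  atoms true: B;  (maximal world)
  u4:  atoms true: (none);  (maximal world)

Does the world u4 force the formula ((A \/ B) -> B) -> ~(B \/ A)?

u4 ||- ((A \/ B) -> B) -> ~(B \/ A): every world accessible from u4 that forces (A \/ B) -> B (namely u4) also forces ~(B \/ A).

Yes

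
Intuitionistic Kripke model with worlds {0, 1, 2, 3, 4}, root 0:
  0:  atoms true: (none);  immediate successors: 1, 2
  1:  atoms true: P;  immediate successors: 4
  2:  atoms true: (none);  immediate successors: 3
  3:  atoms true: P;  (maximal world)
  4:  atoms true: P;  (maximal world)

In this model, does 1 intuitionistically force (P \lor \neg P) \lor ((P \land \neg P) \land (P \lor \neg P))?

Yes

1 \Vdash (P \lor \neg P) \lor ((P \land \neg P) \land (P \lor \neg P)) via the disjunct P \lor \neg P.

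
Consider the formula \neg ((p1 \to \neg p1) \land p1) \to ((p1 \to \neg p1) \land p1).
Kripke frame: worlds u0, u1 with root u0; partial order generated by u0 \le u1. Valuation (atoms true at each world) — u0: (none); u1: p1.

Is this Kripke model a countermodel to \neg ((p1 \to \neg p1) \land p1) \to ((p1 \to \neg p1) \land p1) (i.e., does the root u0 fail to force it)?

u0 \nVdash \neg ((p1 \to \neg p1) \land p1) \to ((p1 \to \neg p1) \land p1): already at u0 itself, u0 \Vdash \neg ((p1 \to \neg p1) \land p1) but u0 \nVdash (p1 \to \neg p1) \land p1.
u0 \nVdash (p1 \to \neg p1) \land p1 since u0 fails p1 \to \neg p1.
So the root u0 does not force \neg ((p1 \to \neg p1) \land p1) \to ((p1 \to \neg p1) \land p1); the model is a countermodel.

Yes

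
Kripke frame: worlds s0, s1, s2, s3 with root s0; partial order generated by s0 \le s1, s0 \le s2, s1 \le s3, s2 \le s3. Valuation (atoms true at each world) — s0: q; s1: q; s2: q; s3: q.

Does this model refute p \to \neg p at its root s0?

No

s0 \Vdash p \to \neg p vacuously: no world accessible from s0 forces the antecedent p.
So the root s0 forces p \to \neg p; the model is not a countermodel.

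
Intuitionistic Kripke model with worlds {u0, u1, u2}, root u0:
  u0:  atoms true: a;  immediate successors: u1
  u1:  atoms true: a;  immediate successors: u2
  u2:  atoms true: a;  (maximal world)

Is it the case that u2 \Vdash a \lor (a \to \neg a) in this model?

Yes

u2 \Vdash a \lor (a \to \neg a) via the disjunct a.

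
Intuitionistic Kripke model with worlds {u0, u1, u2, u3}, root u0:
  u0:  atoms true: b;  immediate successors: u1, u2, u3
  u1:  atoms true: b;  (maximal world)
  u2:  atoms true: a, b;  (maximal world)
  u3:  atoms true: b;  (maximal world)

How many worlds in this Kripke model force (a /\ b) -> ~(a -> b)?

2

u0: does not force it — u0 ||-/- (a /\ b) -> ~(a -> b): at the accessible world u2, u2 ||- a /\ b but u2 ||-/- ~(a -> b).
u1: forces it.
u2: does not force it — u2 ||-/- (a /\ b) -> ~(a -> b): already at u2 itself, u2 ||- a /\ b but u2 ||-/- ~(a -> b).
u3: forces it.
Worlds forcing the formula: {u1, u3}.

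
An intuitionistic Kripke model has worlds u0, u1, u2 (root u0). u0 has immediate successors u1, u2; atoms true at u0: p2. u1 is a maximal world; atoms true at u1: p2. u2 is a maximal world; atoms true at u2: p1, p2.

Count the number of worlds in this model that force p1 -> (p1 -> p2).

3

u0: forces it.
u1: forces it.
u2: forces it.
Worlds forcing the formula: {u0, u1, u2}.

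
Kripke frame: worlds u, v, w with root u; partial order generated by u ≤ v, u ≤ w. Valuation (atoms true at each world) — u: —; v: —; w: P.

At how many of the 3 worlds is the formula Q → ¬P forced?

u: forces it.
v: forces it.
w: forces it.
Worlds forcing the formula: {u, v, w}.

3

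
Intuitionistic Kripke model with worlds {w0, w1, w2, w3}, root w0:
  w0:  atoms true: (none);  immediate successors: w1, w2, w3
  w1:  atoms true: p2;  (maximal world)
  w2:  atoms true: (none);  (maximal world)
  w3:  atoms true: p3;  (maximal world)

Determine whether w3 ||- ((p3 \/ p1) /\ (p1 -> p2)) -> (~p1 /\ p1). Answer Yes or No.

w3 ||-/- ((p3 \/ p1) /\ (p1 -> p2)) -> (~p1 /\ p1): already at w3 itself, w3 ||- (p3 \/ p1) /\ (p1 -> p2) but w3 ||-/- ~p1 /\ p1.
w3 ||-/- ~p1 /\ p1 since w3 fails p1.

No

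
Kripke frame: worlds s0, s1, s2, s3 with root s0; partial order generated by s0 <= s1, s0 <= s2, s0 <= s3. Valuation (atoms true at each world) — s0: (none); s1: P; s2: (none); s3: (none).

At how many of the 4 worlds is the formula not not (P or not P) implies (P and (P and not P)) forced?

0

s0: does not force it — s0 does not force not not (P or not P) implies (P and (P and not P)): already at s0 itself, s0 forces not not (P or not P) but s0 does not force P and (P and not P).
s1: does not force it.
s2: does not force it.
s3: does not force it.
Worlds forcing the formula: { }.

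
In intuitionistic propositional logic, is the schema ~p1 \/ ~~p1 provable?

This is the weak law of excluded middle, which is not intuitionistically valid.
A Kripke countermodel: worlds s0, s1, s2; order generated by s0 <= s1, s0 <= s2; atoms true at each world — s0:{}; s1:{p1}; s2:{}.
s0 ||-/- ~p1 \/ ~~p1: neither disjunct is forced at s0.
s0 ||-/- ~p1 since s1 is accessible from s0 and s1 ||- p1.
So the root s0 does not force the formula.

No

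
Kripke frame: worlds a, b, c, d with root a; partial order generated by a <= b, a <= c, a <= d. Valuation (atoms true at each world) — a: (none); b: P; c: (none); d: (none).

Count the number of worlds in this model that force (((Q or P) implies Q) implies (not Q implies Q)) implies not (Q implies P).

2

a: does not force it — a does not force (((Q or P) implies Q) implies (not Q implies Q)) implies not (Q implies P): at the accessible world b, b forces ((Q or P) implies Q) implies (not Q implies Q) but b does not force not (Q implies P).
b: does not force it — b does not force (((Q or P) implies Q) implies (not Q implies Q)) implies not (Q implies P): already at b itself, b forces ((Q or P) implies Q) implies (not Q implies Q) but b does not force not (Q implies P).
c: forces it.
d: forces it.
Worlds forcing the formula: {c, d}.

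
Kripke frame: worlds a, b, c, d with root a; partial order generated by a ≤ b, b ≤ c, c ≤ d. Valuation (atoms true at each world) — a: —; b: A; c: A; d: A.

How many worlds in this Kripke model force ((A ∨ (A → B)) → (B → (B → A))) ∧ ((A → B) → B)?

a: forces it.
b: forces it.
c: forces it.
d: forces it.
Worlds forcing the formula: {a, b, c, d}.

4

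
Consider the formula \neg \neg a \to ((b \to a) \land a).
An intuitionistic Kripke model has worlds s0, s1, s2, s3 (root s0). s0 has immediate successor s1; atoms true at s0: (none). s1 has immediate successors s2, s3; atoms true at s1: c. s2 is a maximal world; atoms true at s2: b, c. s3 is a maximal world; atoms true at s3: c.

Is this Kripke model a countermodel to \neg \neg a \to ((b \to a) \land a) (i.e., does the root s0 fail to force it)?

No

s0 \Vdash \neg \neg a \to ((b \to a) \land a) vacuously: no world accessible from s0 forces the antecedent \neg \neg a.
So the root s0 forces \neg \neg a \to ((b \to a) \land a); the model is not a countermodel.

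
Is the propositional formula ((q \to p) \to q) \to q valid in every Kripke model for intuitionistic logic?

No

This is Peirce's law, which is not intuitionistically valid.
A Kripke countermodel: worlds 0, 1; order generated by 0 \le 1; atoms true at each world — 0:{}; 1:{q}.
0 \nVdash ((q \to p) \to q) \to q: already at 0 itself, 0 \Vdash (q \to p) \to q but 0 \nVdash q.
0 lacks atom q, so 0 \nVdash q.
So the root 0 does not force the formula.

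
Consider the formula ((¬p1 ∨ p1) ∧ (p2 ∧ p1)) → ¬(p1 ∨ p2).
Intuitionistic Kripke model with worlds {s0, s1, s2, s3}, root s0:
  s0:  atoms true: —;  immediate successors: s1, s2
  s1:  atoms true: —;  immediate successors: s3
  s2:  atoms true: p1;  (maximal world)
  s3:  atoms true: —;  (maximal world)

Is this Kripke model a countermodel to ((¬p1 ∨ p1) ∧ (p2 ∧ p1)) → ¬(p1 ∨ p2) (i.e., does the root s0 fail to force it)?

s0 ⊩ ((¬p1 ∨ p1) ∧ (p2 ∧ p1)) → ¬(p1 ∨ p2) vacuously: no world accessible from s0 forces the antecedent (¬p1 ∨ p1) ∧ (p2 ∧ p1).
So the root s0 forces ((¬p1 ∨ p1) ∧ (p2 ∧ p1)) → ¬(p1 ∨ p2); the model is not a countermodel.

No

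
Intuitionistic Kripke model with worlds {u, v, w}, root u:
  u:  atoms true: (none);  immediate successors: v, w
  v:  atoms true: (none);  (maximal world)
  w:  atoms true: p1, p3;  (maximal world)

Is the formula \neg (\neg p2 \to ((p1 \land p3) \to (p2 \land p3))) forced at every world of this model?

Not every world: u \nVdash \neg (\neg p2 \to ((p1 \land p3) \to (p2 \land p3))).
u \nVdash \neg (\neg p2 \to ((p1 \land p3) \to (p2 \land p3))) since v is accessible from u and v \Vdash \neg p2 \to ((p1 \land p3) \to (p2 \land p3)).
v \Vdash \neg p2 \to ((p1 \land p3) \to (p2 \land p3)): every world accessible from v that forces \neg p2 (namely v) also forces (p1 \land p3) \to (p2 \land p3).

No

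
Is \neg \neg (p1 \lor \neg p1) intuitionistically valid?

This is the double negation of excluded middle, which is intuitionistically derivable.
Assuming \neg (p1 \lor \neg p1): from p1 we'd get p1 \lor \neg p1, so \neg p1; but then p1 \lor \neg p1 again — contradiction. Hence \neg \neg (p1 \lor \neg p1).

Yes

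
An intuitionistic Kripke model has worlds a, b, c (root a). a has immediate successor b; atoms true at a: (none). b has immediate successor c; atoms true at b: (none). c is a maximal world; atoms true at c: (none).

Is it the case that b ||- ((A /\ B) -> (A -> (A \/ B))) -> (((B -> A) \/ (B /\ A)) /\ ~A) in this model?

Yes

b ||- ((A /\ B) -> (A -> (A \/ B))) -> (((B -> A) \/ (B /\ A)) /\ ~A): every world accessible from b that forces (A /\ B) -> (A -> (A \/ B)) (namely b, c) also forces ((B -> A) \/ (B /\ A)) /\ ~A.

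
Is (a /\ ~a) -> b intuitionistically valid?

Yes

This is an instance of ex falso quodlibet, which is intuitionistically derivable.
No world can force both a and ~a, so the antecedent a /\ ~a is never forced and the implication holds vacuously at every world.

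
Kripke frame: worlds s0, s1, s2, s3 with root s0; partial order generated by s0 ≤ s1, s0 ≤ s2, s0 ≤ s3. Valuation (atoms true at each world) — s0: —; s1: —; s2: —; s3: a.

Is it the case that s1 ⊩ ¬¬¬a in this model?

Yes

s1 ⊩ ¬¬¬a: no world accessible from s1 forces ¬¬a.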